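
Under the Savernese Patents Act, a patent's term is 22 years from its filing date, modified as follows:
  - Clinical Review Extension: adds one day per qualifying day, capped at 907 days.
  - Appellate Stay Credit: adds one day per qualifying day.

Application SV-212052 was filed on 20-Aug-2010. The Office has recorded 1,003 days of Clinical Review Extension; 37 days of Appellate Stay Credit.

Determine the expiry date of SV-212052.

2035-03-22

Base term: filing date + 22 years → 20 August 2032.
Clinical Review Extension: 1003 days claimed exceeds the 907-day cap, so +907 days → 13 February 2035.
Appellate Stay Credit: +37 days → 22 March 2035.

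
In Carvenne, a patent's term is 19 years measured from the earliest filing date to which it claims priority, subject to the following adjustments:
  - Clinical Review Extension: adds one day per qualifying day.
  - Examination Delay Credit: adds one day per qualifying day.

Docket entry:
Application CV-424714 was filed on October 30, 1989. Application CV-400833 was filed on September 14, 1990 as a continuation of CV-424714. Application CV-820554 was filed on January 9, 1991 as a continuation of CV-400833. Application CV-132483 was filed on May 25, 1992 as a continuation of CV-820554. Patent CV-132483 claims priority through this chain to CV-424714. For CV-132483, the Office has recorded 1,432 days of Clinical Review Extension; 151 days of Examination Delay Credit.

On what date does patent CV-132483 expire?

Earliest priority filing: 30 October 1989.
Base term: 30 October 1989 + 19 years → 30 October 2008.
Clinical Review Extension: +1432 days → 1 October 2012.
Examination Delay Credit: +151 days → 1 March 2013.

2013-03-01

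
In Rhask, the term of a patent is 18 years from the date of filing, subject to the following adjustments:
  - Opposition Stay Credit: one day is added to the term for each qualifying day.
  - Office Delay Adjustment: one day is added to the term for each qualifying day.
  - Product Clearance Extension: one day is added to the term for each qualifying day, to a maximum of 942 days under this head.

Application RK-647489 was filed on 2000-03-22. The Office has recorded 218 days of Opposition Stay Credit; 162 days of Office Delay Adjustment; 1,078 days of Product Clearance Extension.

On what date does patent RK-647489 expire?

November 3, 2021

Base term: filing date + 18 years → 22 March 2018.
Opposition Stay Credit: +218 days → 26 October 2018.
Office Delay Adjustment: +162 days → 6 April 2019.
Product Clearance Extension: 1078 days claimed exceeds the 942-day cap, so +942 days → 3 November 2021.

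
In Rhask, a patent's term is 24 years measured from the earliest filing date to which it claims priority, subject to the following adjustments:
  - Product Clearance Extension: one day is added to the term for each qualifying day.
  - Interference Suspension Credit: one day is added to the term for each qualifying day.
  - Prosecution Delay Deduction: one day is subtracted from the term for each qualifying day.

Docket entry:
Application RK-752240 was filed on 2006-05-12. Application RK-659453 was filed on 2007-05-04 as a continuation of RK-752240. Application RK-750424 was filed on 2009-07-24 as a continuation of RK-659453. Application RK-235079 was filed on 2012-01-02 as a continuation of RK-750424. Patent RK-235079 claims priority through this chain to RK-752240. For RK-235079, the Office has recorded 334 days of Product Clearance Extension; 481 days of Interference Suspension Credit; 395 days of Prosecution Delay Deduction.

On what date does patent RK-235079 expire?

Earliest priority filing: 12 May 2006.
Base term: 12 May 2006 + 24 years → 12 May 2030.
Product Clearance Extension: +334 days → 11 April 2031.
Interference Suspension Credit: +481 days → 4 August 2032.
Prosecution Delay Deduction: −395 days → 6 July 2031.

July 6, 2031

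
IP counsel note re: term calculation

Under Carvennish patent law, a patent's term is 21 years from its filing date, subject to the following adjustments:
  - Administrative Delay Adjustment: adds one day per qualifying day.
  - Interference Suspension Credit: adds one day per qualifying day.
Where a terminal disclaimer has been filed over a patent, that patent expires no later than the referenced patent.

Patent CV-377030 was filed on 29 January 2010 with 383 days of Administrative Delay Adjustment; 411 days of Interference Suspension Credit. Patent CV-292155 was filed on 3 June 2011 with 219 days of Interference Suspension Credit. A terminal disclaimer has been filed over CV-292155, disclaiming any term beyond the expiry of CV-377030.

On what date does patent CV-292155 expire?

Natural term of CV-292155:
  Base: filing + 21 years → 3 June 2032.
  Interference Suspension Credit: +219 days → 8 January 2033.
Expiry of referenced patent CV-377030:
  Base: filing + 21 years → 29 January 2031.
  Administrative Delay Adjustment: +383 days → 16 February 2032.
  Interference Suspension Credit: +411 days → 2 April 2033.
Terminal disclaimer: CV-292155 expires on the earlier of 8 January 2033 and 2 April 2033.

January 8, 2033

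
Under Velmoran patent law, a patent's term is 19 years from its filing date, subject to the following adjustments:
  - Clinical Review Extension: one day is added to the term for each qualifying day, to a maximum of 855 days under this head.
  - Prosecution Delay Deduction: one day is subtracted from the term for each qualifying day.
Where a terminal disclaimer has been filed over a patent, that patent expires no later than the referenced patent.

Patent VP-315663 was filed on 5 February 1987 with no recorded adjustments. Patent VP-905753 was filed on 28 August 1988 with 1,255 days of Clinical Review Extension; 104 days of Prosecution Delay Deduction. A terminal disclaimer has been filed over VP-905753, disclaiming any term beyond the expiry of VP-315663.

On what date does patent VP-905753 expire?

Natural term of VP-905753:
  Base: filing + 19 years → 28 August 2007.
  Clinical Review Extension: 1255 days claimed exceeds the 855-day cap, so +855 days → 30 December 2009.
  Prosecution Delay Deduction: −104 days → 17 September 2009.
Expiry of referenced patent VP-315663:
  Base: filing + 19 years → 5 February 2006.
Terminal disclaimer: VP-905753 expires on the earlier of 17 September 2009 and 5 February 2006.

2006-02-05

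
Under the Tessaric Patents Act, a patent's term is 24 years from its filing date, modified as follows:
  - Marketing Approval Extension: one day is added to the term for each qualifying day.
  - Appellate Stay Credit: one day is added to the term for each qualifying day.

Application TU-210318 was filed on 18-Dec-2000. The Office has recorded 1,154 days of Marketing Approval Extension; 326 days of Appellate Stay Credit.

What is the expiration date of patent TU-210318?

January 6, 2029

Base term: filing date + 24 years → 18 December 2024.
Marketing Approval Extension: +1154 days → 15 February 2028.
Appellate Stay Credit: +326 days → 6 January 2029.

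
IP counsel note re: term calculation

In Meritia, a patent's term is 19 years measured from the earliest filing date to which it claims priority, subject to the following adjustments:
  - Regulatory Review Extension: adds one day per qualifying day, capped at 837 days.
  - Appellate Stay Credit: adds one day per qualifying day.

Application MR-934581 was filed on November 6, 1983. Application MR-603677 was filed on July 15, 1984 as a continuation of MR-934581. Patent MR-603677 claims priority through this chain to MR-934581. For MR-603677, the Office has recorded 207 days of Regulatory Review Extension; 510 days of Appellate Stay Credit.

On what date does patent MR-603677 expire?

Earliest priority filing: 6 November 1983.
Base term: 6 November 1983 + 19 years → 6 November 2002.
Regulatory Review Extension: 207 days (within the 837-day cap) → +207 days → 1 June 2003.
Appellate Stay Credit: +510 days → 23 October 2004.

October 23, 2004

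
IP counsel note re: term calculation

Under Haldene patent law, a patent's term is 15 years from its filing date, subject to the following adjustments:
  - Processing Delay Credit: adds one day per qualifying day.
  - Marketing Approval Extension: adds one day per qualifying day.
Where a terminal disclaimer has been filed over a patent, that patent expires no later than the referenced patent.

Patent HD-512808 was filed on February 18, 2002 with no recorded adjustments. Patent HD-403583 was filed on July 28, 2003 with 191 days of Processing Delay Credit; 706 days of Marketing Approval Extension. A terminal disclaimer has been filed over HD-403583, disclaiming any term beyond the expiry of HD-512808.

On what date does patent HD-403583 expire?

Natural term of HD-403583:
  Base: filing + 15 years → 28 July 2018.
  Processing Delay Credit: +191 days → 4 February 2019.
  Marketing Approval Extension: +706 days → 10 January 2021.
Expiry of referenced patent HD-512808:
  Base: filing + 15 years → 18 February 2017.
Terminal disclaimer: HD-403583 expires on the earlier of 10 January 2021 and 18 February 2017.

2017-02-18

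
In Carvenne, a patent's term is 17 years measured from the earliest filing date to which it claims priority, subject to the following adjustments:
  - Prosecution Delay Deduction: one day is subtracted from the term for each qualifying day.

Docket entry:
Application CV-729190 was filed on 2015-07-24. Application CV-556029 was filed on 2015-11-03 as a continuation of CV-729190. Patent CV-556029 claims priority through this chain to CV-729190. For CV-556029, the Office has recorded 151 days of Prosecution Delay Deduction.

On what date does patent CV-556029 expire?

February 24, 2032

Earliest priority filing: 24 July 2015.
Base term: 24 July 2015 + 17 years → 24 July 2032.
Prosecution Delay Deduction: −151 days → 24 February 2032.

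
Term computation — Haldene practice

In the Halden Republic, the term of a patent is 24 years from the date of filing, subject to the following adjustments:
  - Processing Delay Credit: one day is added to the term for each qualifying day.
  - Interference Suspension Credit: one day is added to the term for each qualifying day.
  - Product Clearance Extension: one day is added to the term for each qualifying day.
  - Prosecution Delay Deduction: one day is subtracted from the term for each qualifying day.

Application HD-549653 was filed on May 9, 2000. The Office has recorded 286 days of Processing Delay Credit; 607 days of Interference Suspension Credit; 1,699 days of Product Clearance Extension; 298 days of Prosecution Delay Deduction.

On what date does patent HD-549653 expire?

August 20, 2030

Base term: filing date + 24 years → 9 May 2024.
Processing Delay Credit: +286 days → 19 February 2025.
Interference Suspension Credit: +607 days → 19 October 2026.
Product Clearance Extension: +1699 days → 14 June 2031.
Prosecution Delay Deduction: −298 days → 20 August 2030.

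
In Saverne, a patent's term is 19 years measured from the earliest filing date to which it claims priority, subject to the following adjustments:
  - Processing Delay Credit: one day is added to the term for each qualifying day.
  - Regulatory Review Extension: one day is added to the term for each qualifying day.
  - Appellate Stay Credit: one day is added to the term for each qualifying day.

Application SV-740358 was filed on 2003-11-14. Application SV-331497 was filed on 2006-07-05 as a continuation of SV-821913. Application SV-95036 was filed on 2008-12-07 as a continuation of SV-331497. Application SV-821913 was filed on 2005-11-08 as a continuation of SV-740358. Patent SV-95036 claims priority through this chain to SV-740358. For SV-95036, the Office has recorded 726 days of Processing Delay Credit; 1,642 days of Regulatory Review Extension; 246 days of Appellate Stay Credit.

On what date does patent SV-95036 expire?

January 10, 2030

Earliest priority filing: 14 November 2003.
Base term: 14 November 2003 + 19 years → 14 November 2022.
Processing Delay Credit: +726 days → 9 November 2024.
Regulatory Review Extension: +1642 days → 9 May 2029.
Appellate Stay Credit: +246 days → 10 January 2030.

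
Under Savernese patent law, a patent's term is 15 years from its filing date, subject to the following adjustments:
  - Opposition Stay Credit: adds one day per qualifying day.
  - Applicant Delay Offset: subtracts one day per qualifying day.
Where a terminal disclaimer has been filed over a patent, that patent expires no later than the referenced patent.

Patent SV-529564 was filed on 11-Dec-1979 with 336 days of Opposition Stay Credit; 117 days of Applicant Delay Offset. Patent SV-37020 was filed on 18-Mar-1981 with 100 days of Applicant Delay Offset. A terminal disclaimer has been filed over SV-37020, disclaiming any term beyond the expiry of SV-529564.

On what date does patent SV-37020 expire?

Natural term of SV-37020:
  Base: filing + 15 years → 18 March 1996.
  Applicant Delay Offset: −100 days → 9 December 1995.
Expiry of referenced patent SV-529564:
  Base: filing + 15 years → 11 December 1994.
  Opposition Stay Credit: +336 days → 12 November 1995.
  Applicant Delay Offset: −117 days → 18 July 1995.
Terminal disclaimer: SV-37020 expires on the earlier of 9 December 1995 and 18 July 1995.

1995-07-18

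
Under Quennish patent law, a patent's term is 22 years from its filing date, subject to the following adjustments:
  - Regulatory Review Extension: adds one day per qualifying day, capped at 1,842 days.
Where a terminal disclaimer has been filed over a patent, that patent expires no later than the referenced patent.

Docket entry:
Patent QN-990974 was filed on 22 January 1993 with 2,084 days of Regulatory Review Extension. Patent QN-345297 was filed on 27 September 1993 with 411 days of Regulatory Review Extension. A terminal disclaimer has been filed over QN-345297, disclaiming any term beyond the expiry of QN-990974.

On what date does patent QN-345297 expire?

November 11, 2016

Natural term of QN-345297:
  Base: filing + 22 years → 27 September 2015.
  Regulatory Review Extension: 411 days (within the 1842-day cap) → +411 days → 11 November 2016.
Expiry of referenced patent QN-990974:
  Base: filing + 22 years → 22 January 2015.
  Regulatory Review Extension: 2084 days claimed exceeds the 1842-day cap, so +1842 days → 7 February 2020.
Terminal disclaimer: QN-345297 expires on the earlier of 11 November 2016 and 7 February 2020.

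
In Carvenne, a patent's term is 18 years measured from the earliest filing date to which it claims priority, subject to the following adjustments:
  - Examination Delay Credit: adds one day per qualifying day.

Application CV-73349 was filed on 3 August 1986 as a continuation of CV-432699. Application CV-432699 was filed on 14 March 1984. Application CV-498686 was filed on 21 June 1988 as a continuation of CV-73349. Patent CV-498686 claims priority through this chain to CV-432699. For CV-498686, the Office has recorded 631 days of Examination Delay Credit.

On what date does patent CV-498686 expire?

December 5, 2003

Earliest priority filing: 14 March 1984.
Base term: 14 March 1984 + 18 years → 14 March 2002.
Examination Delay Credit: +631 days → 5 December 2003.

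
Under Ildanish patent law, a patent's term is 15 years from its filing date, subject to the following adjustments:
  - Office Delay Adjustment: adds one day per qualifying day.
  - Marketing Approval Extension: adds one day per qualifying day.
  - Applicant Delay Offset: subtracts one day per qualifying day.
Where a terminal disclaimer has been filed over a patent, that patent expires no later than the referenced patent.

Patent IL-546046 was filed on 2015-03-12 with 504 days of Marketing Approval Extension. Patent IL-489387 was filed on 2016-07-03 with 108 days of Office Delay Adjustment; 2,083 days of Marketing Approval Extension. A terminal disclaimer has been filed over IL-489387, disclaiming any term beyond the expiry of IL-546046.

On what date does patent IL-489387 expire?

July 29, 2031

Natural term of IL-489387:
  Base: filing + 15 years → 3 July 2031.
  Office Delay Adjustment: +108 days → 19 October 2031.
  Marketing Approval Extension: +2083 days → 2 July 2037.
Expiry of referenced patent IL-546046:
  Base: filing + 15 years → 12 March 2030.
  Marketing Approval Extension: +504 days → 29 July 2031.
Terminal disclaimer: IL-489387 expires on the earlier of 2 July 2037 and 29 July 2031.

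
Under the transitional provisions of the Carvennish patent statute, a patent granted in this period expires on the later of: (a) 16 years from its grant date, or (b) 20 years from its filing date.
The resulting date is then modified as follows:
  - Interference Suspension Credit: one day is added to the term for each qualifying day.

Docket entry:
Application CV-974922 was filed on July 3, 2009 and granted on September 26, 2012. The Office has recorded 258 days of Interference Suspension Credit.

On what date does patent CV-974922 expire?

2030-03-18

(a) grant + 16 years → 26 September 2028.
(b) filing + 20 years → 3 July 2029.
Later of the two: 3 July 2029.
Interference Suspension Credit: +258 days → 18 March 2030.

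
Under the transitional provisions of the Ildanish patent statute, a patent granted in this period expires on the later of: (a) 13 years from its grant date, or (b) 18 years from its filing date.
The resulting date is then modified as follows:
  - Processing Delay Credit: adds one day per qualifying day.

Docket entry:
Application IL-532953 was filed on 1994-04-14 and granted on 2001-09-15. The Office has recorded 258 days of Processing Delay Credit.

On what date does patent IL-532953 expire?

(a) grant + 13 years → 15 September 2014.
(b) filing + 18 years → 14 April 2012.
Later of the two: 15 September 2014.
Processing Delay Credit: +258 days → 31 May 2015.

May 31, 2015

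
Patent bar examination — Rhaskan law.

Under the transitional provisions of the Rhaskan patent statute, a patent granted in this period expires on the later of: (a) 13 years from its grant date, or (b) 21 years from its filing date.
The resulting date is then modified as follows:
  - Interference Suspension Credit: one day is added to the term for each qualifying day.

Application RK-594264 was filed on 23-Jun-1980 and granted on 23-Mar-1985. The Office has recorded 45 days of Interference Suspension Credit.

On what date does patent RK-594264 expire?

(a) grant + 13 years → 23 March 1998.
(b) filing + 21 years → 23 June 2001.
Later of the two: 23 June 2001.
Interference Suspension Credit: +45 days → 7 August 2001.

August 7, 2001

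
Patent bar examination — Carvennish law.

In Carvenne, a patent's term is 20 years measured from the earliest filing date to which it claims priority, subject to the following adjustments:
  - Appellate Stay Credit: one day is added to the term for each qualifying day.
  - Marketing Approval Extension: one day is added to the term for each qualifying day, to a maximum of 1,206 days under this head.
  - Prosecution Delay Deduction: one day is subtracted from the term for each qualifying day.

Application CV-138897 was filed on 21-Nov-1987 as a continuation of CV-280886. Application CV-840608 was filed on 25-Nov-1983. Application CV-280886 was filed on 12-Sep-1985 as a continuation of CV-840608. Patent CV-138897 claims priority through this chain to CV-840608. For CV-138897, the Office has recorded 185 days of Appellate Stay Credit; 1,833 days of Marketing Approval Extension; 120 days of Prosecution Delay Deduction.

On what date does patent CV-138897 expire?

Earliest priority filing: 25 November 1983.
Base term: 25 November 1983 + 20 years → 25 November 2003.
Appellate Stay Credit: +185 days → 28 May 2004.
Marketing Approval Extension: 1833 days claimed exceeds the 1206-day cap, so +1206 days → 16 September 2007.
Prosecution Delay Deduction: −120 days → 19 May 2007.

2007-05-19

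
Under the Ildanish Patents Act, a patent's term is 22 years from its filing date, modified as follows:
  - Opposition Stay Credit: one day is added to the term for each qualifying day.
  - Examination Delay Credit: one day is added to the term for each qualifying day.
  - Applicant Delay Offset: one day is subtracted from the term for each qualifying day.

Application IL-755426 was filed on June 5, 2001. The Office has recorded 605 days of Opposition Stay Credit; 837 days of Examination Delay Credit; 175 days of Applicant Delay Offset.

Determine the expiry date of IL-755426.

2026-11-23

Base term: filing date + 22 years → 5 June 2023.
Opposition Stay Credit: +605 days → 30 January 2025.
Examination Delay Credit: +837 days → 17 May 2027.
Applicant Delay Offset: −175 days → 23 November 2026.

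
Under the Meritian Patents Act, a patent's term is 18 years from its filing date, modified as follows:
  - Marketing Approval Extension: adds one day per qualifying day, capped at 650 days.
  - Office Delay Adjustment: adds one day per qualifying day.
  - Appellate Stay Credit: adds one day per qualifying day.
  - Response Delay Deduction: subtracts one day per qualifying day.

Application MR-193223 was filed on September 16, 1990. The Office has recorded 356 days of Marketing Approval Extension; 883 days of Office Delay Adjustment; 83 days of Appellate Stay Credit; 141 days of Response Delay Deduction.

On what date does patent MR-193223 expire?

December 11, 2011

Base term: filing date + 18 years → 16 September 2008.
Marketing Approval Extension: 356 days (within the 650-day cap) → +356 days → 7 September 2009.
Office Delay Adjustment: +883 days → 7 February 2012.
Appellate Stay Credit: +83 days → 30 April 2012.
Response Delay Deduction: −141 days → 11 December 2011.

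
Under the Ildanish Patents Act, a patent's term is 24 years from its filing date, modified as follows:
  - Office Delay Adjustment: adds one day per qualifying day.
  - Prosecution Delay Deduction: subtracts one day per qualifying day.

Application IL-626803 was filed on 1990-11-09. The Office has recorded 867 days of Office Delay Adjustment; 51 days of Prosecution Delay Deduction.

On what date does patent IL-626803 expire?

Base term: filing date + 24 years → 9 November 2014.
Office Delay Adjustment: +867 days → 25 March 2017.
Prosecution Delay Deduction: −51 days → 2 February 2017.

2017-02-02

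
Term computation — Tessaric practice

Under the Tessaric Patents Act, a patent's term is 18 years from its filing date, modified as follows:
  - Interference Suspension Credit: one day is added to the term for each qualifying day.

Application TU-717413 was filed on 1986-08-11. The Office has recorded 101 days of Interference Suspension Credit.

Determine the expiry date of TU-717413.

November 20, 2004

Base term: filing date + 18 years → 11 August 2004.
Interference Suspension Credit: +101 days → 20 November 2004.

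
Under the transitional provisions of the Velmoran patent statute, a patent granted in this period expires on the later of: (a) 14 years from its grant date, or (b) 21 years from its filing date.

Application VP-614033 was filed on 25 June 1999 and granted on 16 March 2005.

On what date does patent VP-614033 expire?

(a) grant + 14 years → 16 March 2019.
(b) filing + 21 years → 25 June 2020.
Later of the two: 25 June 2020.

June 25, 2020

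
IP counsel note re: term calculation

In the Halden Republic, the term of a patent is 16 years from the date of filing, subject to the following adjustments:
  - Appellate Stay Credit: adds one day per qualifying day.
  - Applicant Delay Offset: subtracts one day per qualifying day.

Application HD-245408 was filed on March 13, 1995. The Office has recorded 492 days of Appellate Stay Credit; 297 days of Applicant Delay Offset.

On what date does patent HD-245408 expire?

Base term: filing date + 16 years → 13 March 2011.
Appellate Stay Credit: +492 days → 17 July 2012.
Applicant Delay Offset: −297 days → 24 September 2011.

2011-09-24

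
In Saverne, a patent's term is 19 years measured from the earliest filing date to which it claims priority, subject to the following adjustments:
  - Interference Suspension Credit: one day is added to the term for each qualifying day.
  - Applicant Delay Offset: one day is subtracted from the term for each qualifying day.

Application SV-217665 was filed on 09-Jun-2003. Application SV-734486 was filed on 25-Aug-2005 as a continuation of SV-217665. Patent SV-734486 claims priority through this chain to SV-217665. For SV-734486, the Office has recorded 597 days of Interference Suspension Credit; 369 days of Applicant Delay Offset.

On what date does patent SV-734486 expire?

Earliest priority filing: 9 June 2003.
Base term: 9 June 2003 + 19 years → 9 June 2022.
Interference Suspension Credit: +597 days → 27 January 2024.
Applicant Delay Offset: −369 days → 23 January 2023.

January 23, 2023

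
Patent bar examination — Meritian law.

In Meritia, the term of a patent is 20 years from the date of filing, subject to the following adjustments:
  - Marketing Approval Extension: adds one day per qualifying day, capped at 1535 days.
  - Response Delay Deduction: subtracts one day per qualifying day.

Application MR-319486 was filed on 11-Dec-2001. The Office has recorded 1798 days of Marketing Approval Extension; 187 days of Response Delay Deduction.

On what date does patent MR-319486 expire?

Base term: filing date + 20 years → 11 December 2021.
Marketing Approval Extension: 1798 days claimed exceeds the 1535-day cap, so +1535 days → 23 February 2026.
Response Delay Deduction: −187 days → 20 August 2025.

2025-08-20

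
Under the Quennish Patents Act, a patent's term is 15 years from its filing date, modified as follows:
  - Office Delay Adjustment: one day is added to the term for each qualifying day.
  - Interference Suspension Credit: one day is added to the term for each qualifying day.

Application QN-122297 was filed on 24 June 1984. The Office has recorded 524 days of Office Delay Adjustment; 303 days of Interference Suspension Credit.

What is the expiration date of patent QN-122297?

September 28, 2001

Base term: filing date + 15 years → 24 June 1999.
Office Delay Adjustment: +524 days → 29 November 2000.
Interference Suspension Credit: +303 days → 28 September 2001.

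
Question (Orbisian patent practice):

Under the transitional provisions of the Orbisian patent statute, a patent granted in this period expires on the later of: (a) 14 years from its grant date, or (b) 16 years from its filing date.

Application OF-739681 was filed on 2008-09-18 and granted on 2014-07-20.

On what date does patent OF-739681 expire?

(a) grant + 14 years → 20 July 2028.
(b) filing + 16 years → 18 September 2024.
Later of the two: 20 July 2028.

2028-07-20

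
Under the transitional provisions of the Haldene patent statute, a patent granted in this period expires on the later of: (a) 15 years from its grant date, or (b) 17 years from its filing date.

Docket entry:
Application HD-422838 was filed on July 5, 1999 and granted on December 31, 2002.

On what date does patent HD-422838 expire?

(a) grant + 15 years → 31 December 2017.
(b) filing + 17 years → 5 July 2016.
Later of the two: 31 December 2017.

2017-12-31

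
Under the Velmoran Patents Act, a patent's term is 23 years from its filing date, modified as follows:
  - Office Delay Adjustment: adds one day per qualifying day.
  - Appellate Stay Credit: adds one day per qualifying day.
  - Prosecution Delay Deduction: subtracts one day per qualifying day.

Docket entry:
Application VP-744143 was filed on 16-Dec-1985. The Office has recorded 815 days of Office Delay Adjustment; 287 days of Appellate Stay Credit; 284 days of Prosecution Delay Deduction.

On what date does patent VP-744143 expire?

Base term: filing date + 23 years → 16 December 2008.
Office Delay Adjustment: +815 days → 11 March 2011.
Appellate Stay Credit: +287 days → 23 December 2011.
Prosecution Delay Deduction: −284 days → 14 March 2011.

2011-03-14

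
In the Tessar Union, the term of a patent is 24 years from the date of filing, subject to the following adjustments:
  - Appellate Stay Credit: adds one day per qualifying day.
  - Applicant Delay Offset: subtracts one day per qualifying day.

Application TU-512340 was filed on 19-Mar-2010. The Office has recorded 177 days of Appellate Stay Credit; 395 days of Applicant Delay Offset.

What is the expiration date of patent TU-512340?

2033-08-13

Base term: filing date + 24 years → 19 March 2034.
Appellate Stay Credit: +177 days → 12 September 2034.
Applicant Delay Offset: −395 days → 13 August 2033.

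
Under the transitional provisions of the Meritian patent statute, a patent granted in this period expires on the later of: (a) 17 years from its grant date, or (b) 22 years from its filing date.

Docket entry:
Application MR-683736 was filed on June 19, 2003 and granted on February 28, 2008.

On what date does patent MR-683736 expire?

(a) grant + 17 years → 28 February 2025.
(b) filing + 22 years → 19 June 2025.
Later of the two: 19 June 2025.

June 19, 2025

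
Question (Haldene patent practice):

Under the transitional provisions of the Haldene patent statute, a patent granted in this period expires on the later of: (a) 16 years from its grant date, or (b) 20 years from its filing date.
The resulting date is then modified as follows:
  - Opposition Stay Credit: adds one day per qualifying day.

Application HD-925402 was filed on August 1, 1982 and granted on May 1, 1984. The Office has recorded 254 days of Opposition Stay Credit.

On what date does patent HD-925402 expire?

(a) grant + 16 years → 1 May 2000.
(b) filing + 20 years → 1 August 2002.
Later of the two: 1 August 2002.
Opposition Stay Credit: +254 days → 12 April 2003.

2003-04-12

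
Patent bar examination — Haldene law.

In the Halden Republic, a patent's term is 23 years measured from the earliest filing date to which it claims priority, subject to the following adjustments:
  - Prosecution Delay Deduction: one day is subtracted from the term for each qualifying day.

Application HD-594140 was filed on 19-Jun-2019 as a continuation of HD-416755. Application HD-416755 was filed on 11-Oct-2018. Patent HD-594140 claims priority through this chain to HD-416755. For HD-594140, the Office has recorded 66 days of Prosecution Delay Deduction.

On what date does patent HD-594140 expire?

2041-08-06

Earliest priority filing: 11 October 2018.
Base term: 11 October 2018 + 23 years → 11 October 2041.
Prosecution Delay Deduction: −66 days → 6 August 2041.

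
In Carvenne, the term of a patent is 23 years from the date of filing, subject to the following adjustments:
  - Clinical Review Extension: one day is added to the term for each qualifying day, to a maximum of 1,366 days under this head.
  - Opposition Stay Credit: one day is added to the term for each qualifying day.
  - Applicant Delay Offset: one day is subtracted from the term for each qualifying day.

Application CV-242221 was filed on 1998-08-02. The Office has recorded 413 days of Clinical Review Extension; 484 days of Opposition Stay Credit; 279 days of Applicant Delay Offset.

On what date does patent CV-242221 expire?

Base term: filing date + 23 years → 2 August 2021.
Clinical Review Extension: 413 days (within the 1366-day cap) → +413 days → 19 September 2022.
Opposition Stay Credit: +484 days → 16 January 2024.
Applicant Delay Offset: −279 days → 12 April 2023.

2023-04-12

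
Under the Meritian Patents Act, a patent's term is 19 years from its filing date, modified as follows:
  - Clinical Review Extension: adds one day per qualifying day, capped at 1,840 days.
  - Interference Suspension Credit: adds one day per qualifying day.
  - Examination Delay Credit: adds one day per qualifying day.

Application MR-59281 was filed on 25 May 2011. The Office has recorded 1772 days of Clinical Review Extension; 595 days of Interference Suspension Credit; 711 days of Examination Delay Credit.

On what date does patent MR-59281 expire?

2038-10-28

Base term: filing date + 19 years → 25 May 2030.
Clinical Review Extension: 1772 days (within the 1840-day cap) → +1772 days → 1 April 2035.
Interference Suspension Credit: +595 days → 16 November 2036.
Examination Delay Credit: +711 days → 28 October 2038.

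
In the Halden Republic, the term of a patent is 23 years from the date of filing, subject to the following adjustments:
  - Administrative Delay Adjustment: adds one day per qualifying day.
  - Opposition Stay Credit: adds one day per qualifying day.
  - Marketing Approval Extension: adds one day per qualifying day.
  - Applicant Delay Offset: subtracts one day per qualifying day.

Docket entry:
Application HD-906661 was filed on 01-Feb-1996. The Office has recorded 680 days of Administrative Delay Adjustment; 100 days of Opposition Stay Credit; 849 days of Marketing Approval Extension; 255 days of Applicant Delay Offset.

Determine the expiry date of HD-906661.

Base term: filing date + 23 years → 1 February 2019.
Administrative Delay Adjustment: +680 days → 12 December 2020.
Opposition Stay Credit: +100 days → 22 March 2021.
Marketing Approval Extension: +849 days → 19 July 2023.
Applicant Delay Offset: −255 days → 6 November 2022.

November 6, 2022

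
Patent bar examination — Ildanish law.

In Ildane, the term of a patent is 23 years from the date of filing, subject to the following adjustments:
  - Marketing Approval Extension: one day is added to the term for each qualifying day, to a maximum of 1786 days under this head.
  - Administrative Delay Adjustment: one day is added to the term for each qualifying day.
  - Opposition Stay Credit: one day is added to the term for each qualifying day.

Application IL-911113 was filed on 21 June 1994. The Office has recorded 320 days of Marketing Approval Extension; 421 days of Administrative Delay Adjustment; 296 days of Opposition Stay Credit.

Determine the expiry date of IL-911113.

Base term: filing date + 23 years → 21 June 2017.
Marketing Approval Extension: 320 days (within the 1786-day cap) → +320 days → 7 May 2018.
Administrative Delay Adjustment: +421 days → 2 July 2019.
Opposition Stay Credit: +296 days → 23 April 2020.

2020-04-23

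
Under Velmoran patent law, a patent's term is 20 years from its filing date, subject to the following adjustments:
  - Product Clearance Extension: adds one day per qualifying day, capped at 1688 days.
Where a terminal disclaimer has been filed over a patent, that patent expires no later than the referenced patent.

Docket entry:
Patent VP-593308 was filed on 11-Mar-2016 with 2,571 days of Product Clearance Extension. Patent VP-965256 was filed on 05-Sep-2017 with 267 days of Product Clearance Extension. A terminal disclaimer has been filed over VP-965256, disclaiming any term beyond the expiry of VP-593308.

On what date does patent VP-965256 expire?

Natural term of VP-965256:
  Base: filing + 20 years → 5 September 2037.
  Product Clearance Extension: 267 days (within the 1688-day cap) → +267 days → 30 May 2038.
Expiry of referenced patent VP-593308:
  Base: filing + 20 years → 11 March 2036.
  Product Clearance Extension: 2571 days claimed exceeds the 1688-day cap, so +1688 days → 24 October 2040.
Terminal disclaimer: VP-965256 expires on the earlier of 30 May 2038 and 24 October 2040.

May 30, 2038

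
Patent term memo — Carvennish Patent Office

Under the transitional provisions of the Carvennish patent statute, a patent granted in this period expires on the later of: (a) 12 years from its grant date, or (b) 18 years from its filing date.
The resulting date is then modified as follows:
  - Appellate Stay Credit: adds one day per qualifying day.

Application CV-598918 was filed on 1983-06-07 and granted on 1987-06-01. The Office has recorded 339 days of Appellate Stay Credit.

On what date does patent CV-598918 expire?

May 12, 2002

(a) grant + 12 years → 1 June 1999.
(b) filing + 18 years → 7 June 2001.
Later of the two: 7 June 2001.
Appellate Stay Credit: +339 days → 12 May 2002.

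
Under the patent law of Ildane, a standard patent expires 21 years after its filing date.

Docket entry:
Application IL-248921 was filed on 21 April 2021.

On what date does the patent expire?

2042-04-21

Filing date + 21 years → 21 April 2042.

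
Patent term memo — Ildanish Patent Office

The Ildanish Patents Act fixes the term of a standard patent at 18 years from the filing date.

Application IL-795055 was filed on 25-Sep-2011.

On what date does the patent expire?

September 25, 2029

Filing date + 18 years → 25 September 2029.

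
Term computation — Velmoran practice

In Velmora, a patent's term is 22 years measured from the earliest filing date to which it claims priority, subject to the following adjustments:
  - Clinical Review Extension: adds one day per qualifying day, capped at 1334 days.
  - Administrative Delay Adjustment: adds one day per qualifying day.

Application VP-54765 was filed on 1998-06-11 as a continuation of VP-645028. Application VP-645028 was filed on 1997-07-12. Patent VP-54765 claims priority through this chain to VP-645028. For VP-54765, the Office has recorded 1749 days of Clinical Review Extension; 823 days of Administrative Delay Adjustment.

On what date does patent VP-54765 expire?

2025-06-07

Earliest priority filing: 12 July 1997.
Base term: 12 July 1997 + 22 years → 12 July 2019.
Clinical Review Extension: 1749 days claimed exceeds the 1334-day cap, so +1334 days → 7 March 2023.
Administrative Delay Adjustment: +823 days → 7 June 2025.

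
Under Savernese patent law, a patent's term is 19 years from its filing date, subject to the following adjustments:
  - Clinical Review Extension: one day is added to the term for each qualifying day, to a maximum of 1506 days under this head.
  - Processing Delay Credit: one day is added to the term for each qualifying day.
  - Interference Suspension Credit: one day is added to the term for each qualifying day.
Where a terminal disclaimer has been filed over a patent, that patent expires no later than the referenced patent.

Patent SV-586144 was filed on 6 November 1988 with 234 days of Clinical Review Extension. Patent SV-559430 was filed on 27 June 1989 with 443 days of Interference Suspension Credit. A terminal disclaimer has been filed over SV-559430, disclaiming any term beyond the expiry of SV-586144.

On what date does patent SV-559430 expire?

Natural term of SV-559430:
  Base: filing + 19 years → 27 June 2008.
  Interference Suspension Credit: +443 days → 13 September 2009.
Expiry of referenced patent SV-586144:
  Base: filing + 19 years → 6 November 2007.
  Clinical Review Extension: 234 days (within the 1506-day cap) → +234 days → 27 June 2008.
Terminal disclaimer: SV-559430 expires on the earlier of 13 September 2009 and 27 June 2008.

2008-06-27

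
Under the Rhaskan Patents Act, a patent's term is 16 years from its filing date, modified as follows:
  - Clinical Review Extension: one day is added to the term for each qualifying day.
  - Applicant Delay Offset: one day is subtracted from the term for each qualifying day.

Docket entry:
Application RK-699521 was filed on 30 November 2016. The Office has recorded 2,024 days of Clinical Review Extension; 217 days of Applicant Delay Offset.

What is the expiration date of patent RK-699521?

2037-11-11

Base term: filing date + 16 years → 30 November 2032.
Clinical Review Extension: +2024 days → 16 June 2038.
Applicant Delay Offset: −217 days → 11 November 2037.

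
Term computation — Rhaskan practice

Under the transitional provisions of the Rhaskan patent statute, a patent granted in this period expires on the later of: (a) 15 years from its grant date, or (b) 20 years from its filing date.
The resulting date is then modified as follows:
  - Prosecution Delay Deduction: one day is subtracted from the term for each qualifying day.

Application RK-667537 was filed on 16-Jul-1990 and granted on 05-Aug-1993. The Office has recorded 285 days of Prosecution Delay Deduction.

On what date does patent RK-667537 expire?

(a) grant + 15 years → 5 August 2008.
(b) filing + 20 years → 16 July 2010.
Later of the two: 16 July 2010.
Prosecution Delay Deduction: −285 days → 4 October 2009.

October 4, 2009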